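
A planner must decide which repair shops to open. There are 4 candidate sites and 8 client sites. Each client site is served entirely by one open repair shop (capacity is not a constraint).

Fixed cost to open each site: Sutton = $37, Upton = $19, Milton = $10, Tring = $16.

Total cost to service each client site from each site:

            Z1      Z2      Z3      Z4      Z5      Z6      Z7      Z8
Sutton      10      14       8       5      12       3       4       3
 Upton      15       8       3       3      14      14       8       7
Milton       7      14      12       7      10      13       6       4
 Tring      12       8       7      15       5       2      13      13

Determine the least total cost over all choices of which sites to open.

Minimum total cost: 72

For any fixed open set, each client site goes to its cheapest open site; total = fixed + service.
{Milton, Tring}: Z1→Milton 7, Z2→Tring 8, Z3→Tring 7, Z4→Milton 7, Z5→Tring 5, Z6→Tring 2, Z7→Milton 6, Z8→Milton 4. Service 46; fixed 26; total 72.
{Upton, Milton}: Z1→Milton 7, Z2→Upton 8, Z3→Upton 3, Z4→Upton 3, Z5→Milton 10, Z6→Milton 13, Z7→Milton 6, Z8→Milton 4. Service 54; fixed 29; total 83.
{Upton, Milton, Tring}: service 38 + fixed 45 = 83
{Sutton, Upton, Milton, Tring}: Z1→Milton 7, Z2→Upton 8, Z3→Upton 3, Z4→Upton 3, Z5→Tring 5, Z6→Tring 2, Z7→Sutton 4, Z8→Sutton 3. Service 35; fixed 82; total 117.
No other subset beats 72.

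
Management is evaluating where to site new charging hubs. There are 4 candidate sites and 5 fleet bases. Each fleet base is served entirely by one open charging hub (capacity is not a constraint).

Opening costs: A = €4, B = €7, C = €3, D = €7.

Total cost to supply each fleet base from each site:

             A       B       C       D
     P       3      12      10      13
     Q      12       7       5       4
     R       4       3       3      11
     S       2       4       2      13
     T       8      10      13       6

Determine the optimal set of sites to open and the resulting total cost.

Open A and C; minimum total cost 28.

For any fixed open set, each fleet base goes to its cheapest open site; total = fixed + service.
{A, C}: P→A 3, Q→C 5, R→C 3, S→A 2, T→A 8. Service 21; fixed 7; total 28.
{A, D}: service 19 + fixed 11 = 30
{A, C, D}: P→A 3, Q→D 4, R→C 3, S→A 2, T→D 6. Service 18; fixed 14; total 32.
{A, B, C, D}: P→A 3, Q→D 4, R→B 3, S→A 2, T→D 6. Service 18; fixed 21; total 39.
No other subset beats 28.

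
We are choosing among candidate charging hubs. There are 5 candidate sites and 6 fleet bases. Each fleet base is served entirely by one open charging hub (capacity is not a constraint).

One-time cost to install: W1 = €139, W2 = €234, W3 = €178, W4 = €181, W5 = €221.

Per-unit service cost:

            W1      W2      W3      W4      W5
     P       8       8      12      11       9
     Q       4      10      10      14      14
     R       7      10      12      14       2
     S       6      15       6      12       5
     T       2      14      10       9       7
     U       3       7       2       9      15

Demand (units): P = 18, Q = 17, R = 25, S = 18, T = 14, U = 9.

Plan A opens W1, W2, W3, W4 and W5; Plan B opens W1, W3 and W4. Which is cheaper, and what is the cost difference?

Plan B is cheaper by 312.

Plan A: {W1, W2, W3, W4, W5}: P→W1 8·18=144, Q→W1 4·17=68, R→W5 2·25=50, S→W5 5·18=90, T→W1 2·14=28, U→W3 2·9=18. Service 398; fixed 953; total 1351.
Plan B: {W1, W3, W4}: P→W1 8·18=144, Q→W1 4·17=68, R→W1 7·25=175, S→W1 6·18=108, T→W1 2·14=28, U→W3 2·9=18. Service 541; fixed 498; total 1039.
Difference: |1351 − 1039| = 312.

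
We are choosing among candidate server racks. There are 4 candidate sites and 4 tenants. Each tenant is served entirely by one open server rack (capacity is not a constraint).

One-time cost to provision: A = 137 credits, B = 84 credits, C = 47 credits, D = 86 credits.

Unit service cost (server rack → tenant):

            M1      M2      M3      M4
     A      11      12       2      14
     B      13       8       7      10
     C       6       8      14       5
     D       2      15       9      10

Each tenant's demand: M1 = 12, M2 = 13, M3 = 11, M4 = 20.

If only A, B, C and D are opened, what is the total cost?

Total cost: 604

Each tenant is assigned to its cheapest site among the open ones.
{A, B, C, D}: M1→D 2·12=24, M2→B 8·13=104, M3→A 2·11=22, M4→C 5·20=100. Service 250; fixed 354; total 604.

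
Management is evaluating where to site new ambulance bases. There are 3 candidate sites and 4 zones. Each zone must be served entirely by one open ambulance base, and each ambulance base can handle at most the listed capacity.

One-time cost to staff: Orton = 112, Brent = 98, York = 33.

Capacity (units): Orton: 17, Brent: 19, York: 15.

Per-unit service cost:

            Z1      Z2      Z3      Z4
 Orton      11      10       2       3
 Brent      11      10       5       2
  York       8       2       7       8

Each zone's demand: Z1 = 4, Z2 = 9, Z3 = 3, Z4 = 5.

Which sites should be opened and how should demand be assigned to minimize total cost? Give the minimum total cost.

Open {Brent, York}: Z1→York 8·4=32, Z2→York 2·9=18, Z3→Brent 5·3=15, Z4→Brent 2·5=10.
Loads: Brent carries 8/19, York carries 13/15. Service 75; fixed 131; total 206.
Next best feasible plan costs 216.

Minimum total cost: 206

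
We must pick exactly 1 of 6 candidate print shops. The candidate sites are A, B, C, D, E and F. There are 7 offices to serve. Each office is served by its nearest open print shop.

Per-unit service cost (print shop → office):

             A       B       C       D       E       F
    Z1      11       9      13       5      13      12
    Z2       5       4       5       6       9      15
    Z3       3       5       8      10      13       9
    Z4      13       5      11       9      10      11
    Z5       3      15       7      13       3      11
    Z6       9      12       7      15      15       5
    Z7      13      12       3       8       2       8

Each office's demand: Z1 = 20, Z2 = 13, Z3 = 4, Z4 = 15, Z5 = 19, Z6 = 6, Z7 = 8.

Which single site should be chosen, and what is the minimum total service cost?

Choose A only; total service cost 707.

With exactly 1 open, each office uses its cheapest among the chosen.
{A}: Z1→A 11·20=220, Z2→A 5·13=65, Z3→A 3·4=12, Z4→A 13·15=195, Z5→A 3·19=57, Z6→A 9·6=54, Z7→A 13·8=104. Service cost 707.
{C}: service cost 721
{E}: service cost 742
Among all 6 size-1 choices, {A} is lowest.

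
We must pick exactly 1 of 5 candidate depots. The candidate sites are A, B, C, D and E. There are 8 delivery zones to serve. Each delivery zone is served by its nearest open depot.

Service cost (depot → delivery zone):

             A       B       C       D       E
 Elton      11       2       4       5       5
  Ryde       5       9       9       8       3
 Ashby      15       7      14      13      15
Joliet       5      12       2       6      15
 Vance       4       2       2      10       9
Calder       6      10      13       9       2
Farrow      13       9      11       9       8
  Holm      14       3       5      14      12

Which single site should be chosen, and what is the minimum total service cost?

With exactly 1 open, each delivery zone uses its cheapest among the chosen.
{B}: Elton→B 2, Ryde→B 9, Ashby→B 7, Joliet→B 12, Vance→B 2, Calder→B 10, Farrow→B 9, Holm→B 3. Service cost 54.
{C}: service cost 60
{E}: service cost 69
Among all 5 size-1 choices, {B} is lowest.

Choose B only; total service cost 54.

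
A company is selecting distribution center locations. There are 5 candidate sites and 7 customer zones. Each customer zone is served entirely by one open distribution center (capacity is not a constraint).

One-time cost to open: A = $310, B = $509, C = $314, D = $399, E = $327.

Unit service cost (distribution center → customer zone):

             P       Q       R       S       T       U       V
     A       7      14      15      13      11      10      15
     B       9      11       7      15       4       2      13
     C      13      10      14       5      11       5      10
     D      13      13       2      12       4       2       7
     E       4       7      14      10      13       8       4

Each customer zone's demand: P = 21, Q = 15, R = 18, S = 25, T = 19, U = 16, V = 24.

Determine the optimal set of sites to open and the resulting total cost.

Open D and E; minimum total cost 1405.

For any fixed open set, each customer zone goes to its cheapest open site; total = fixed + service.
{D, E}: P→E 4·21=84, Q→E 7·15=105, R→D 2·18=36, S→E 10·25=250, T→D 4·19=76, U→D 2·16=32, V→E 4·24=96. Service 679; fixed 726; total 1405.
{D}: P→D 13·21=273, Q→D 13·15=195, R→D 2·18=36, S→D 12·25=300, T→D 4·19=76, U→D 2·16=32, V→D 7·24=168. Service 1080; fixed 399; total 1479.
{E}: P→E 4·21=84, Q→E 7·15=105, R→E 14·18=252, S→E 10·25=250, T→E 13·19=247, U→E 8·16=128, V→E 4·24=96. Service 1162; fixed 327; total 1489.
{A, B, C, D, E}: P→E 4·21=84, Q→E 7·15=105, R→D 2·18=36, S→C 5·25=125, T→B 4·19=76, U→B 2·16=32, V→E 4·24=96. Service 554; fixed 1859; total 2413.
No other subset beats 1405.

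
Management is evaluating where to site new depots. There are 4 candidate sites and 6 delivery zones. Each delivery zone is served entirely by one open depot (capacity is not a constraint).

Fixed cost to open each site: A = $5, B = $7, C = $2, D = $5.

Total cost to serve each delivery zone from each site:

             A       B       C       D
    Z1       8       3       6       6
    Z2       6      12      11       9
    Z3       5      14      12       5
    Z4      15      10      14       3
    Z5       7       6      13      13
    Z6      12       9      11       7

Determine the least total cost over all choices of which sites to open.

For any fixed open set, each delivery zone goes to its cheapest open site; total = fixed + service.
{A, D}: Z1→D 6, Z2→A 6, Z3→A 5, Z4→D 3, Z5→A 7, Z6→D 7. Service 34; fixed 10; total 44.
{B, D}: Z1→B 3, Z2→D 9, Z3→D 5, Z4→D 3, Z5→B 6, Z6→D 7. Service 33; fixed 12; total 45.
{A, C, D}: service 34 + fixed 12 = 46
{A, B, C, D}: service 30 + fixed 19 = 49
No other subset beats 44.

Minimum total cost: 44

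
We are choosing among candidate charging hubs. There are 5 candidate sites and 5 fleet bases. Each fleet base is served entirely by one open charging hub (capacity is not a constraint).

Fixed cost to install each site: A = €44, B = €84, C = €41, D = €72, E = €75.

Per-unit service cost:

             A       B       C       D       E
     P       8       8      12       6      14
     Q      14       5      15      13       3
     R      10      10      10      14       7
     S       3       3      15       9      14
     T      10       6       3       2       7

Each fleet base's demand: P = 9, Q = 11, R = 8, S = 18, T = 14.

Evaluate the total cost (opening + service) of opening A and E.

Total cost: 432

Each fleet base is assigned to its cheapest site among the open ones.
{A, E}: P→A 8·9=72, Q→E 3·11=33, R→E 7·8=56, S→A 3·18=54, T→E 7·14=98. Service 313; fixed 119; total 432.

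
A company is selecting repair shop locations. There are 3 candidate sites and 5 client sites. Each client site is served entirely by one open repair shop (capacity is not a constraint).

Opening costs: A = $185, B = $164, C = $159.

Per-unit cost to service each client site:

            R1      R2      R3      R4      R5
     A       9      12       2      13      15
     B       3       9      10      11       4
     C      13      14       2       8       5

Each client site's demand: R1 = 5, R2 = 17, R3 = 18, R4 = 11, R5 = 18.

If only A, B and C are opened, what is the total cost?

Each client site is assigned to its cheapest site among the open ones.
{A, B, C}: R1→B 3·5=15, R2→B 9·17=153, R3→A 2·18=36, R4→C 8·11=88, R5→B 4·18=72. Service 364; fixed 508; total 872.

Total cost: 872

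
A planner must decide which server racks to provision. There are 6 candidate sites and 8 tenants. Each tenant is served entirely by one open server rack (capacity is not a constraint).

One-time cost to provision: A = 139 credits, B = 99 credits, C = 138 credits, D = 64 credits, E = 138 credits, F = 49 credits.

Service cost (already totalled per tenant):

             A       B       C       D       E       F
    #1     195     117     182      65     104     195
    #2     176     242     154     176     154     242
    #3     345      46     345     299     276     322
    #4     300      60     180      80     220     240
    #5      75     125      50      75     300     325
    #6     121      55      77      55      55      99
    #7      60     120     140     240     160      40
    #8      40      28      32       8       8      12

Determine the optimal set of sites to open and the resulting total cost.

Open B, D and F; minimum total cost 737.

For any fixed open set, each tenant goes to its cheapest open site; total = fixed + service.
{B, D, F}: #1→D 65, #2→D 176, #3→B 46, #4→B 60, #5→D 75, #6→B 55, #7→F 40, #8→D 8. Service 525; fixed 212; total 737.
{B, D}: service 605 + fixed 163 = 768
{B, C, F}: service 534 + fixed 286 = 820
{A, B, C, D, E, F}: service 478 + fixed 627 = 1105
No other subset beats 737.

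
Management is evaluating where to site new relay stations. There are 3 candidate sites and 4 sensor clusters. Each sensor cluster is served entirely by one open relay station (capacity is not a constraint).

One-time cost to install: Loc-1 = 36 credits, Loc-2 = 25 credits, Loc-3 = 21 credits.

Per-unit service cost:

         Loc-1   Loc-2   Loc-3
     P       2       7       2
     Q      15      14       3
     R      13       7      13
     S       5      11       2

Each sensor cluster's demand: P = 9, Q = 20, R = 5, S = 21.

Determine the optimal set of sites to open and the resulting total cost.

Open Loc-2 and Loc-3; minimum total cost 201.

For any fixed open set, each sensor cluster goes to its cheapest open site; total = fixed + service.
{Loc-2, Loc-3}: P→Loc-3 2·9=18, Q→Loc-3 3·20=60, R→Loc-2 7·5=35, S→Loc-3 2·21=42. Service 155; fixed 46; total 201.
{Loc-3}: service 185 + fixed 21 = 206
{Loc-1, Loc-2, Loc-3}: P→Loc-1 2·9=18, Q→Loc-3 3·20=60, R→Loc-2 7·5=35, S→Loc-3 2·21=42. Service 155; fixed 82; total 237.
No other subset beats 201.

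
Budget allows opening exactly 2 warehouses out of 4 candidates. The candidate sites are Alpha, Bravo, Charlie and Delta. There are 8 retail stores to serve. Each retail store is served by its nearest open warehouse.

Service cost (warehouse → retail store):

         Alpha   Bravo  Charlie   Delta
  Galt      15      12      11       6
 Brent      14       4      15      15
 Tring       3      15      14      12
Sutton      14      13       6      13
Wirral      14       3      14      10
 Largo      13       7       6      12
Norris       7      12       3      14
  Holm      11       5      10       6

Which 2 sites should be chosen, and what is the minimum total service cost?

Choose Bravo and Charlie; total service cost 52.

With exactly 2 open, each retail store uses its cheapest among the chosen.
{Bravo, Charlie}: Galt→Charlie 11, Brent→Bravo 4, Tring→Charlie 14, Sutton→Charlie 6, Wirral→Bravo 3, Largo→Charlie 6, Norris→Charlie 3, Holm→Bravo 5. Service cost 52.
{Alpha, Bravo}: service cost 54
{Bravo, Delta}: service cost 62
Among all 6 size-2 choices, {Bravo, Charlie} is lowest.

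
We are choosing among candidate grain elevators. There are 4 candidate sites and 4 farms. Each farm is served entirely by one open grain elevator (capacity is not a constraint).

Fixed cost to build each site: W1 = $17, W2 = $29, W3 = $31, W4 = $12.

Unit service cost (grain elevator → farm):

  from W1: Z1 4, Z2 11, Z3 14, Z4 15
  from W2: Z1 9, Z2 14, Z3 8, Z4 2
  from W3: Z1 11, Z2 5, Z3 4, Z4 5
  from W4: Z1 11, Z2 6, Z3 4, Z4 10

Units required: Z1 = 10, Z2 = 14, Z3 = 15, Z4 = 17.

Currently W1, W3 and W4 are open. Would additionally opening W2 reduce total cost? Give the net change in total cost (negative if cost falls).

Yes — net change −22 (cost falls by 22).

Current service cost with {W1, W3, W4}: 255.
Adding W2: each farm re-picks its cheapest; new service cost 204, saving 51.
Extra fixed cost: 29. Net change = 29 − 51 = -22.
(Totals: 315 → 293.)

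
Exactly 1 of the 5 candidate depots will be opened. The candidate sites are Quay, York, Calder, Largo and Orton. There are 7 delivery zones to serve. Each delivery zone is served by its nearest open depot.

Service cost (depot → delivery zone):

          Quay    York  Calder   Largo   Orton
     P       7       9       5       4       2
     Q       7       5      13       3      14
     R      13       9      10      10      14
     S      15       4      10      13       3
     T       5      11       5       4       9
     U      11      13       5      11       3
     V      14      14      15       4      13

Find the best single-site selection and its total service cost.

Choose Largo only; total service cost 49.

With exactly 1 open, each delivery zone uses its cheapest among the chosen.
{Largo}: P→Largo 4, Q→Largo 3, R→Largo 10, S→Largo 13, T→Largo 4, U→Largo 11, V→Largo 4. Service cost 49.
{Orton}: service cost 58
{Calder}: service cost 63
Among all 5 size-1 choices, {Largo} is lowest.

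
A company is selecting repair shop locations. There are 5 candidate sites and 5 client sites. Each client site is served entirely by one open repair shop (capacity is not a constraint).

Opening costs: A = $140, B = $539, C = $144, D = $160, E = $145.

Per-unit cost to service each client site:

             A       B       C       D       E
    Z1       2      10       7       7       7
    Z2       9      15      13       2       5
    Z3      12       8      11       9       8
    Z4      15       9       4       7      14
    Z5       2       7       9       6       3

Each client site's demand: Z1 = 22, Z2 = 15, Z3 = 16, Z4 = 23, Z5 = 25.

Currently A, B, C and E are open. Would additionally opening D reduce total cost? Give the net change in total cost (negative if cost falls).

Current service cost with {A, B, C, E}: 389.
Adding D: each client site re-picks its cheapest; new service cost 344, saving 45.
Extra fixed cost: 160. Net change = 160 − 45 = 115.
(Totals: 1357 → 1472.)

No — net change +115 (cost rises by 115).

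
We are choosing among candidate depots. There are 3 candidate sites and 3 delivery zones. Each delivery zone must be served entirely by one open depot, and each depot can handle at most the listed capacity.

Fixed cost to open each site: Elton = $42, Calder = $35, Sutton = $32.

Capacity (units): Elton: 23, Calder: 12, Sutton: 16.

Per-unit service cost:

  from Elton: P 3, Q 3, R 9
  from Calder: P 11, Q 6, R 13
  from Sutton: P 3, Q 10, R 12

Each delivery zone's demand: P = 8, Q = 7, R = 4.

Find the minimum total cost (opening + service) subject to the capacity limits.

Open {Elton}: P→Elton 3·8=24, Q→Elton 3·7=21, R→Elton 9·4=36.
Loads: Elton carries 19/23. Service 81; fixed 42; total 123.
Next best feasible plan costs 155.

Minimum total cost: 123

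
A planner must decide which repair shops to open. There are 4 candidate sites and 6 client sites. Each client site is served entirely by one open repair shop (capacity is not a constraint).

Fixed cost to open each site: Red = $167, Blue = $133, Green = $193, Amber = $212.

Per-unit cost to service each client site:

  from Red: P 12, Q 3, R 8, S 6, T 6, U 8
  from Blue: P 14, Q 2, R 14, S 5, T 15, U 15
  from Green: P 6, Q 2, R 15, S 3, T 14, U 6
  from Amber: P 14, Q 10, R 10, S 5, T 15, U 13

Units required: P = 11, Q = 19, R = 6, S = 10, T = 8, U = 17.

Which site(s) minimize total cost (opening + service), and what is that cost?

Open Green only; minimum total cost 631.

For any fixed open set, each client site goes to its cheapest open site; total = fixed + service.
{Green}: P→Green 6·11=66, Q→Green 2·19=38, R→Green 15·6=90, S→Green 3·10=30, T→Green 14·8=112, U→Green 6·17=102. Service 438; fixed 193; total 631.
{Red}: P→Red 12·11=132, Q→Red 3·19=57, R→Red 8·6=48, S→Red 6·10=60, T→Red 6·8=48, U→Red 8·17=136. Service 481; fixed 167; total 648.
{Red, Green}: service 332 + fixed 360 = 692
{Red, Blue, Green, Amber}: P→Green 6·11=66, Q→Blue 2·19=38, R→Red 8·6=48, S→Green 3·10=30, T→Red 6·8=48, U→Green 6·17=102. Service 332; fixed 705; total 1037.
No other subset beats 631.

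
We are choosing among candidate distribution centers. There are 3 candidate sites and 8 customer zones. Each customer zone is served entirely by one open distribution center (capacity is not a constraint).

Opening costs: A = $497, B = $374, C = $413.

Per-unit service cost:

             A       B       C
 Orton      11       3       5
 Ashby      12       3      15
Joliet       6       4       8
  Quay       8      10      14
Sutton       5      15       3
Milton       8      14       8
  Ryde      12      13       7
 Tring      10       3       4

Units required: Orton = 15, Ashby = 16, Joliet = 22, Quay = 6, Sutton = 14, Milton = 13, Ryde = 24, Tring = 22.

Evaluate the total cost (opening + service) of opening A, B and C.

Total cost: 1893

Each customer zone is assigned to its cheapest site among the open ones.
{A, B, C}: Orton→B 3·15=45, Ashby→B 3·16=48, Joliet→B 4·22=88, Quay→A 8·6=48, Sutton→C 3·14=42, Milton→A 8·13=104, Ryde→C 7·24=168, Tring→B 3·22=66. Service 609; fixed 1284; total 1893.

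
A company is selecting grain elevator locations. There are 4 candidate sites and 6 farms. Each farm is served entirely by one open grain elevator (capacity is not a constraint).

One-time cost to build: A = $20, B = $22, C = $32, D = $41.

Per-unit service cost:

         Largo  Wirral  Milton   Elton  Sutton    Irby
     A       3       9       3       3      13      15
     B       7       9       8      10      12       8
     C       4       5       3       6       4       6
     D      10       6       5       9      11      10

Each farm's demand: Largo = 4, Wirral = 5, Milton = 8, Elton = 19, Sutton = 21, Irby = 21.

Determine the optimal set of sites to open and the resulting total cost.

Open A and C; minimum total cost 380.

For any fixed open set, each farm goes to its cheapest open site; total = fixed + service.
{A, C}: Largo→A 3·4=12, Wirral→C 5·5=25, Milton→A 3·8=24, Elton→A 3·19=57, Sutton→C 4·21=84, Irby→C 6·21=126. Service 328; fixed 52; total 380.
{A, B, C}: service 328 + fixed 74 = 402
{A, C, D}: Largo→A 3·4=12, Wirral→C 5·5=25, Milton→A 3·8=24, Elton→A 3·19=57, Sutton→C 4·21=84, Irby→C 6·21=126. Service 328; fixed 93; total 421.
{A, B, C, D}: Largo→A 3·4=12, Wirral→C 5·5=25, Milton→A 3·8=24, Elton→A 3·19=57, Sutton→C 4·21=84, Irby→C 6·21=126. Service 328; fixed 115; total 443.
No other subset beats 380.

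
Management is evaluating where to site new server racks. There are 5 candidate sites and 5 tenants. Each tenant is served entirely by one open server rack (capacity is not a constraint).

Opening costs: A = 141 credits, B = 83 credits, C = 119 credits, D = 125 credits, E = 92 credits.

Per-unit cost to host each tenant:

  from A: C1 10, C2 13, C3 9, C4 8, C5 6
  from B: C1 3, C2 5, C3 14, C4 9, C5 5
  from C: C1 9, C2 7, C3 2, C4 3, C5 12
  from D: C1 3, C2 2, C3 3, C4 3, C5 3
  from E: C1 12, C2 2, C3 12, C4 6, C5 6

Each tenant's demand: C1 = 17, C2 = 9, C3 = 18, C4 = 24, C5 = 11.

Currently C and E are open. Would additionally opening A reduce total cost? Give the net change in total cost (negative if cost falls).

No — net change +141 (cost rises by 141).

Current service cost with {C, E}: 345.
Adding A: each tenant re-picks its cheapest; new service cost 345, saving 0.
Extra fixed cost: 141. Net change = 141 − 0 = 141.
(Totals: 556 → 697.)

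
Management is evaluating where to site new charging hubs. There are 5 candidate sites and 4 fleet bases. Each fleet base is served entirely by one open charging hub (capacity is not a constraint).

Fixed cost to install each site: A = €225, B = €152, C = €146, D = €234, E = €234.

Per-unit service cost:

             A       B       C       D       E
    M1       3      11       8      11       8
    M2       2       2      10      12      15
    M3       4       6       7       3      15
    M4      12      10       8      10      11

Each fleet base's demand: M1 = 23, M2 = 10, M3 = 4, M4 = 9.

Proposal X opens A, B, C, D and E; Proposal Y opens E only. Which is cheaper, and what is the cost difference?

Proposal X: {A, B, C, D, E}: M1→A 3·23=69, M2→A 2·10=20, M3→D 3·4=12, M4→C 8·9=72. Service 173; fixed 991; total 1164.
Proposal Y: {E}: M1→E 8·23=184, M2→E 15·10=150, M3→E 15·4=60, M4→E 11·9=99. Service 493; fixed 234; total 727.
Difference: |1164 − 727| = 437.

Proposal Y is cheaper by 437.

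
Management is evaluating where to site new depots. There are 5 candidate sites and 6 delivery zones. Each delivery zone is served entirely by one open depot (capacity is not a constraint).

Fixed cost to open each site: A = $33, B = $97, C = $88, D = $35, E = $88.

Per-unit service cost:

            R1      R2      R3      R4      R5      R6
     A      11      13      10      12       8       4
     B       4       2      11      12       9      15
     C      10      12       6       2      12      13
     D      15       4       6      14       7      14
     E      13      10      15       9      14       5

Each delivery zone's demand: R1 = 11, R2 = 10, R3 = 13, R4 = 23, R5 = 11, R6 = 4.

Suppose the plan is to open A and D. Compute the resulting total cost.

Each delivery zone is assigned to its cheapest site among the open ones.
{A, D}: R1→A 11·11=121, R2→D 4·10=40, R3→D 6·13=78, R4→A 12·23=276, R5→D 7·11=77, R6→A 4·4=16. Service 608; fixed 68; total 676.

Total cost: 676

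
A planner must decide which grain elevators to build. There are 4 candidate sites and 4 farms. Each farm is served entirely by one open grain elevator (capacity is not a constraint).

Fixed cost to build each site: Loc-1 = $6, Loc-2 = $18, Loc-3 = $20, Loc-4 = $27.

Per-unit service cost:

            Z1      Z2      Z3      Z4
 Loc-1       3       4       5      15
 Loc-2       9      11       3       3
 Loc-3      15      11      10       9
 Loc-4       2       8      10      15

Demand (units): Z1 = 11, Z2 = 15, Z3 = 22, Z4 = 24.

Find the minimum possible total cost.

For any fixed open set, each farm goes to its cheapest open site; total = fixed + service.
{Loc-1, Loc-2}: Z1→Loc-1 3·11=33, Z2→Loc-1 4·15=60, Z3→Loc-2 3·22=66, Z4→Loc-2 3·24=72. Service 231; fixed 24; total 255.
{Loc-1, Loc-2, Loc-4}: service 220 + fixed 51 = 271
{Loc-1, Loc-2, Loc-3}: service 231 + fixed 44 = 275
{Loc-1, Loc-2, Loc-3, Loc-4}: service 220 + fixed 71 = 291
No other subset beats 255.

Minimum total cost: 255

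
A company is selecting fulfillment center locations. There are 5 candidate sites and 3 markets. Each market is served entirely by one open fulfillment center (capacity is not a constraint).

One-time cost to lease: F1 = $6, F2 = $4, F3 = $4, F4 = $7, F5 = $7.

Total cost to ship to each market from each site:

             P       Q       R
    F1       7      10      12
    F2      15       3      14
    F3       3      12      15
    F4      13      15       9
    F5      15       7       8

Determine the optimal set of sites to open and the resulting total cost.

Open F2 and F3; minimum total cost 28.

For any fixed open set, each market goes to its cheapest open site; total = fixed + service.
{F2, F3}: P→F3 3, Q→F2 3, R→F2 14. Service 20; fixed 8; total 28.
{F2, F3, F5}: service 14 + fixed 15 = 29
{F3, F5}: service 18 + fixed 11 = 29
{F1, F2, F3, F4, F5}: service 14 + fixed 28 = 42
No other subset beats 28.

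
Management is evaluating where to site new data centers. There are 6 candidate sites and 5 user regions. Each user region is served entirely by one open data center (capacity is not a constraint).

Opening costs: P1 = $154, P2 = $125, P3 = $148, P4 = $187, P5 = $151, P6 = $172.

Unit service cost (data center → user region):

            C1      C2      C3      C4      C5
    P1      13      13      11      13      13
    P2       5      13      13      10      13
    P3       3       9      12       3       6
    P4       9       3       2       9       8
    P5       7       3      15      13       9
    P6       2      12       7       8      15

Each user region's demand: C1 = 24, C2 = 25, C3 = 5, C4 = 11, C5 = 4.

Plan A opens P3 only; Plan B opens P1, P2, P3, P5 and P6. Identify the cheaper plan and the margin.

Plan A is cheaper by 403.

Plan A: {P3}: C1→P3 3·24=72, C2→P3 9·25=225, C3→P3 12·5=60, C4→P3 3·11=33, C5→P3 6·4=24. Service 414; fixed 148; total 562.
Plan B: {P1, P2, P3, P5, P6}: C1→P6 2·24=48, C2→P5 3·25=75, C3→P6 7·5=35, C4→P3 3·11=33, C5→P3 6·4=24. Service 215; fixed 750; total 965.
Difference: |562 − 965| = 403.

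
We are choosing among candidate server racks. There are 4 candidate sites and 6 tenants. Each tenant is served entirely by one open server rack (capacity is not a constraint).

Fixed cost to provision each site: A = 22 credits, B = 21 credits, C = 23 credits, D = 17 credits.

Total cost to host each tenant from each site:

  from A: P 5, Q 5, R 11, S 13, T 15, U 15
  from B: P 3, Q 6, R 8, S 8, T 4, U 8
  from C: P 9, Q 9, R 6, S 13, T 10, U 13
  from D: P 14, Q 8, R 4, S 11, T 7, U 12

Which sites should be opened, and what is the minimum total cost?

For any fixed open set, each tenant goes to its cheapest open site; total = fixed + service.
{B}: P→B 3, Q→B 6, R→B 8, S→B 8, T→B 4, U→B 8. Service 37; fixed 21; total 58.
{B, D}: service 33 + fixed 38 = 71
{D}: service 56 + fixed 17 = 73
{A, B, C, D}: P→B 3, Q→A 5, R→D 4, S→B 8, T→B 4, U→B 8. Service 32; fixed 83; total 115.
No other subset beats 58.

Open B only; minimum total cost 58.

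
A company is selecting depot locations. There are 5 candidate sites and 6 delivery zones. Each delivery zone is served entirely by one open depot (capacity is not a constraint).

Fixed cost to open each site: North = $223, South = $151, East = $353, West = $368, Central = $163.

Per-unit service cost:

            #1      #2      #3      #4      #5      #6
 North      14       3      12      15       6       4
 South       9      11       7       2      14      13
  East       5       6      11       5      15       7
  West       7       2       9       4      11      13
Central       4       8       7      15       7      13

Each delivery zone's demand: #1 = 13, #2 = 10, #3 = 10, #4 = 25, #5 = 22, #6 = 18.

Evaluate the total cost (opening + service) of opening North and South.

Each delivery zone is assigned to its cheapest site among the open ones.
{North, South}: #1→South 9·13=117, #2→North 3·10=30, #3→South 7·10=70, #4→South 2·25=50, #5→North 6·22=132, #6→North 4·18=72. Service 471; fixed 374; total 845.

Total cost: 845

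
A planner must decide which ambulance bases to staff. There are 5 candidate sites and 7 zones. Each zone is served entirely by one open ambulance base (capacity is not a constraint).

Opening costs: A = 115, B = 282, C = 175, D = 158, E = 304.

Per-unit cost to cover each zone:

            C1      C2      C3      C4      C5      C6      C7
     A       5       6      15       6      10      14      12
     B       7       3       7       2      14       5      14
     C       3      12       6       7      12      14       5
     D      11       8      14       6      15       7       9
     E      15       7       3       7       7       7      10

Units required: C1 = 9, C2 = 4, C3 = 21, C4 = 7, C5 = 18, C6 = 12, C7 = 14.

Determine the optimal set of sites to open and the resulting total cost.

Open C only; minimum total cost 879.

For any fixed open set, each zone goes to its cheapest open site; total = fixed + service.
{C}: C1→C 3·9=27, C2→C 12·4=48, C3→C 6·21=126, C4→C 7·7=49, C5→C 12·18=216, C6→C 14·12=168, C7→C 5·14=70. Service 704; fixed 175; total 879.
{C, E}: service 447 + fixed 479 = 926
{A, C}: service 637 + fixed 290 = 927
{A, B, C, D, E}: C1→C 3·9=27, C2→B 3·4=12, C3→E 3·21=63, C4→B 2·7=14, C5→E 7·18=126, C6→B 5·12=60, C7→C 5·14=70. Service 372; fixed 1034; total 1406.
No other subset beats 879.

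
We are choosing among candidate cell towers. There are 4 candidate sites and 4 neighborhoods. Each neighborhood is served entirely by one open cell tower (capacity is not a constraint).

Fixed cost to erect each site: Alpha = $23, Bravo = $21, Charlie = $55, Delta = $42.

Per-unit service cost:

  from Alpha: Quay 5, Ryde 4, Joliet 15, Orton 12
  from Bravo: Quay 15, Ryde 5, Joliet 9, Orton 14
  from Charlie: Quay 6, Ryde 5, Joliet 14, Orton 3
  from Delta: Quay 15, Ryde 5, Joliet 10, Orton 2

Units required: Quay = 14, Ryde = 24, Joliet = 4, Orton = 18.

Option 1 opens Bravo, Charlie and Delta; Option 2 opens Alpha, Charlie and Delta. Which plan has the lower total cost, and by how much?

Option 1: {Bravo, Charlie, Delta}: Quay→Charlie 6·14=84, Ryde→Bravo 5·24=120, Joliet→Bravo 9·4=36, Orton→Delta 2·18=36. Service 276; fixed 118; total 394.
Option 2: {Alpha, Charlie, Delta}: Quay→Alpha 5·14=70, Ryde→Alpha 4·24=96, Joliet→Delta 10·4=40, Orton→Delta 2·18=36. Service 242; fixed 120; total 362.
Difference: |394 − 362| = 32.

Option 2 is cheaper by 32.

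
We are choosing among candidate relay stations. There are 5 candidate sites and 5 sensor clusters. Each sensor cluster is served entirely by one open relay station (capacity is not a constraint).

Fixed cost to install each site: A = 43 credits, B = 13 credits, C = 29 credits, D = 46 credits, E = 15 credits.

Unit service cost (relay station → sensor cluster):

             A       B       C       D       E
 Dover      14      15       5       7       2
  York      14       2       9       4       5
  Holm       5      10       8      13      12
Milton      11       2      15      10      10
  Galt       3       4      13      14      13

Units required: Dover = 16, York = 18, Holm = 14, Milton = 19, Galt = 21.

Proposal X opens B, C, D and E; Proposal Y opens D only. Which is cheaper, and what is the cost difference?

Proposal X is cheaper by 491.

Proposal X: {B, C, D, E}: Dover→E 2·16=32, York→B 2·18=36, Holm→C 8·14=112, Milton→B 2·19=38, Galt→B 4·21=84. Service 302; fixed 103; total 405.
Proposal Y: {D}: Dover→D 7·16=112, York→D 4·18=72, Holm→D 13·14=182, Milton→D 10·19=190, Galt→D 14·21=294. Service 850; fixed 46; total 896.
Difference: |405 − 896| = 491.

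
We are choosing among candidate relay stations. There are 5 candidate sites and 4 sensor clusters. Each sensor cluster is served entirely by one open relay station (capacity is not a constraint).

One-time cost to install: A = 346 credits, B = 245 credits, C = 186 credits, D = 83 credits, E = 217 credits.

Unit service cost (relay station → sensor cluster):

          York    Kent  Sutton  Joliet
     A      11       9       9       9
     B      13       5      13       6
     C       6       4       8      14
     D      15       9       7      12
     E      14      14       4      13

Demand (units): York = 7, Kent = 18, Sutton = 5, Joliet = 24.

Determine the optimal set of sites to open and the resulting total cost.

Open B only; minimum total cost 635.

For any fixed open set, each sensor cluster goes to its cheapest open site; total = fixed + service.
{B}: York→B 13·7=91, Kent→B 5·18=90, Sutton→B 13·5=65, Joliet→B 6·24=144. Service 390; fixed 245; total 635.
{D}: York→D 15·7=105, Kent→D 9·18=162, Sutton→D 7·5=35, Joliet→D 12·24=288. Service 590; fixed 83; total 673.
{C}: service 490 + fixed 186 = 676
{A, B, C, D, E}: service 278 + fixed 1077 = 1355
No other subset beats 635.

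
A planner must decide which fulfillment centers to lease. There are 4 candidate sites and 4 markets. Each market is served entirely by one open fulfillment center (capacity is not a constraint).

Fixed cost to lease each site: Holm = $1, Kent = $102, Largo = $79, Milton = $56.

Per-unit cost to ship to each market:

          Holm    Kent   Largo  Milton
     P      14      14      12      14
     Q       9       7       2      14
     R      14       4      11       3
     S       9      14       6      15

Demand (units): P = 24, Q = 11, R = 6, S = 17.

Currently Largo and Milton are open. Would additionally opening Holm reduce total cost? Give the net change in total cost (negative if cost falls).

Current service cost with {Largo, Milton}: 430.
Adding Holm: each market re-picks its cheapest; new service cost 430, saving 0.
Extra fixed cost: 1. Net change = 1 − 0 = 1.
(Totals: 565 → 566.)

No — net change +1 (cost rises by 1).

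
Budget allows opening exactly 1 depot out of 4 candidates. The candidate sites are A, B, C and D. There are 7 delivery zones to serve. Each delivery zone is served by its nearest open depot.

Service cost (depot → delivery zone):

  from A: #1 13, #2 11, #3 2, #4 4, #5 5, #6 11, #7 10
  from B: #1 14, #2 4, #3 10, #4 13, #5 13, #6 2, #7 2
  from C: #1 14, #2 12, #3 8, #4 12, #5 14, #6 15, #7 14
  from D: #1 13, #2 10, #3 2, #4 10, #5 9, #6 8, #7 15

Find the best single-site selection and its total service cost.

With exactly 1 open, each delivery zone uses its cheapest among the chosen.
{A}: #1→A 13, #2→A 11, #3→A 2, #4→A 4, #5→A 5, #6→A 11, #7→A 10. Service cost 56.
{B}: service cost 58
{D}: service cost 67
Among all 4 size-1 choices, {A} is lowest.

Choose A only; total service cost 56.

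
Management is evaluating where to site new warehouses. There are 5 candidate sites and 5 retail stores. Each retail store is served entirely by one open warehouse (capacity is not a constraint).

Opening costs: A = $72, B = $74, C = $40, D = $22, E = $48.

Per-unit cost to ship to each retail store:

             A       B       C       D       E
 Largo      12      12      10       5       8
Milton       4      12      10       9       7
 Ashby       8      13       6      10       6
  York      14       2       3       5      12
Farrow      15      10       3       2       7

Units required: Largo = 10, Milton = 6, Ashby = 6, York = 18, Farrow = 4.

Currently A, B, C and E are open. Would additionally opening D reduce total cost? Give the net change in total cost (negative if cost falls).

Current service cost with {A, B, C, E}: 188.
Adding D: each retail store re-picks its cheapest; new service cost 154, saving 34.
Extra fixed cost: 22. Net change = 22 − 34 = -12.
(Totals: 422 → 410.)

Yes — net change −12 (cost falls by 12).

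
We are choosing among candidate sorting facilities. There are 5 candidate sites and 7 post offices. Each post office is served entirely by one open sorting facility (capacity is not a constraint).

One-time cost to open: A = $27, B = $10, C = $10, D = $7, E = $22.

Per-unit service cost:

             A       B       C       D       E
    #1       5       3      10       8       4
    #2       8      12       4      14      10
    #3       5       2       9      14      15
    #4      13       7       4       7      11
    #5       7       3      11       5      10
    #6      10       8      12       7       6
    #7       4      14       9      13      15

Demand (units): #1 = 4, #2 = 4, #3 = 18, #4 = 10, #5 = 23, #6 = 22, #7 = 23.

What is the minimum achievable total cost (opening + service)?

Minimum total cost: 466

For any fixed open set, each post office goes to its cheapest open site; total = fixed + service.
{A, B, C, E}: #1→B 3·4=12, #2→C 4·4=16, #3→B 2·18=36, #4→C 4·10=40, #5→B 3·23=69, #6→E 6·22=132, #7→A 4·23=92. Service 397; fixed 69; total 466.
{A, B, C, D}: service 419 + fixed 54 = 473
{A, B, C, D, E}: service 397 + fixed 76 = 473
{D}: #1→D 8·4=32, #2→D 14·4=56, #3→D 14·18=252, #4→D 7·10=70, #5→D 5·23=115, #6→D 7·22=154, #7→D 13·23=299. Service 978; fixed 7; total 985.
No other subset beats 466.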